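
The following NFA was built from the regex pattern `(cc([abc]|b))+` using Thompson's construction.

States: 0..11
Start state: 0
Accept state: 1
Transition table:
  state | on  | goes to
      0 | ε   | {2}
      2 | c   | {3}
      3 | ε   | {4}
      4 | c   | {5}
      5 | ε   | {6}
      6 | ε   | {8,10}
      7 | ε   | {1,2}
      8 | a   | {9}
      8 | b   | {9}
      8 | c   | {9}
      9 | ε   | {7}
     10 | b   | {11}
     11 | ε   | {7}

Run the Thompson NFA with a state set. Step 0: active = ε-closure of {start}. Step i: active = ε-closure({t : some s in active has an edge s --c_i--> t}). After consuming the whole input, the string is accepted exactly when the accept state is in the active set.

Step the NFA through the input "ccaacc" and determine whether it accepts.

Answer: REJECT

Steps:
initial (ε-close {0}): {0,2}
'c' @ 1: {3,4}
'c' @ 2: {5,6,8,10}
'a' @ 3: {1,2,7,9}  (accept∈set)
'a' @ 4: {}  — state set empty
rest 'cc' ignored (set empty)
final: {}; accept 1 not in set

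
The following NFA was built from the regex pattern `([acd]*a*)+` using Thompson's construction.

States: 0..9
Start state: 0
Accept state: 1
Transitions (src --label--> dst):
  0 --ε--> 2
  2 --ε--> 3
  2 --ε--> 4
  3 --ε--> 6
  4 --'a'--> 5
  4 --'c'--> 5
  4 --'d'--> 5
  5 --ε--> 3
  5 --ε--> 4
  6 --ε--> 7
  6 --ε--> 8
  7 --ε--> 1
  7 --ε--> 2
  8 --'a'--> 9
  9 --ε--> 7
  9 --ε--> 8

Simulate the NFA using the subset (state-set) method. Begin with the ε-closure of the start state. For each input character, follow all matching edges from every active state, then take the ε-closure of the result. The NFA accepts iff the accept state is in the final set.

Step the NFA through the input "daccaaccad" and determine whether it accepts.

initial (ε-close {0}): {0,1,2,3,4,6,7,8}
'd' @ 1: {1,2,3,4,5,6,7,8}  ✓accept
'a' @ 2: {1,2,3,4,5,6,7,8,9}  ✓accept
'c' @ 3: {1,2,3,4,5,6,7,8}  ✓accept
'c' @ 4: {1,2,3,4,5,6,7,8}  ✓accept
'a' @ 5: {1,2,3,4,5,6,7,8,9}  ✓accept
'a' @ 6: {1,2,3,4,5,6,7,8,9}  ✓accept
'c' @ 7: {1,2,3,4,5,6,7,8}  ✓accept
'c' @ 8: {1,2,3,4,5,6,7,8}  ✓accept
'a' @ 9: {1,2,3,4,5,6,7,8,9}  ✓accept
'd' @ 10: {1,2,3,4,5,6,7,8}  ✓accept
end set {1,2,3,4,5,6,7,8} — state 1 in

Answer: ACCEPT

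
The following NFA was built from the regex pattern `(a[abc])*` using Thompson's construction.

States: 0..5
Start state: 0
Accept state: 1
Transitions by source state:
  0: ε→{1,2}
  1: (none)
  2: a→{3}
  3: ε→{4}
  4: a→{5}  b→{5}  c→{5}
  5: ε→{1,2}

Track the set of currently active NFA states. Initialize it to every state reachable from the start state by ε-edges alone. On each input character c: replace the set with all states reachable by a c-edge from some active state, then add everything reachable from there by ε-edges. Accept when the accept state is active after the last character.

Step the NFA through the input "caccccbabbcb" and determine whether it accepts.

Answer: REJECT

Trace:
start: ε-closure({0}) = {0,1,2}
'c' @ 1: {}  — dead — no transitions
rest 'accccbabbcb' ignored (set empty)
end set {} — state 1 not in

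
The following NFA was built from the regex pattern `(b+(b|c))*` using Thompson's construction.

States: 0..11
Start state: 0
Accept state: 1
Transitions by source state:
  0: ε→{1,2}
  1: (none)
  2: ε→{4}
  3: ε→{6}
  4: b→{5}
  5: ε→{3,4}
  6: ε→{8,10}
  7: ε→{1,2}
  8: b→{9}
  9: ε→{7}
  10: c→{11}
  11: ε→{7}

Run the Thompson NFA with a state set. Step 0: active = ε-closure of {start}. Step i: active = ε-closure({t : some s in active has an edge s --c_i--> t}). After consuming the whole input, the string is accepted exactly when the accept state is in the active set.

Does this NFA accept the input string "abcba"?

S₀ = ε-closure({0}) = {0,1,2,4}
'a' @ 1: {}  — state set empty
rest 'bcba' ignored (set empty)
final: {}; accept 1 not in set

Answer: REJECT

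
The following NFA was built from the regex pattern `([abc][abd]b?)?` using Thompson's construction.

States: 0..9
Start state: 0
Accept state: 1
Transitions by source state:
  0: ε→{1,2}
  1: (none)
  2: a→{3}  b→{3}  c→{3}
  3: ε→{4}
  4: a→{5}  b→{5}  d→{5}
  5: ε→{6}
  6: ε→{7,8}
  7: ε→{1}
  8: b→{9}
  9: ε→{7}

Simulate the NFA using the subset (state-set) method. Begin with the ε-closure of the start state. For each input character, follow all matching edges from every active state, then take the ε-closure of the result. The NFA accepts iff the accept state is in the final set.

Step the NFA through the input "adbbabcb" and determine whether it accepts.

S₀ = ε-closure({0}) = {0,1,2}
'a' @ 1: {3,4}
'd' @ 2: {1,5,6,7,8}  ✓accept
'b' @ 3: {1,7,9}  ✓accept
'b' @ 4: {}  — dead — no transitions
rest 'abcb' ignored (set empty)
end set {} — state 1 not in

Answer: REJECT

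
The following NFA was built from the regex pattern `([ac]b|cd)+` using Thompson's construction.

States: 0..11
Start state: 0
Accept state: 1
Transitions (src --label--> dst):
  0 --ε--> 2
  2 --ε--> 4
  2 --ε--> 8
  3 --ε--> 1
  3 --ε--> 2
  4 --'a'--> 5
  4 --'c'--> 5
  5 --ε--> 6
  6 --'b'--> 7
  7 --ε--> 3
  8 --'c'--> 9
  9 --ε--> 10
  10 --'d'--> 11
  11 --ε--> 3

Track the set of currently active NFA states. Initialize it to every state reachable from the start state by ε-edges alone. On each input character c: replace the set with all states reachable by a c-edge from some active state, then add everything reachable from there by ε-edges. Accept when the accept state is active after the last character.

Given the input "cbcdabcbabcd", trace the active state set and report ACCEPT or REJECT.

Answer: ACCEPT

Steps:
initial (ε-close {0}): {0,2,4,8}
'c' @ 1: {5,6,9,10}
'b' @ 2: {1,2,3,4,7,8}  ✓accept
'c' @ 3: {5,6,9,10}
'd' @ 4: {1,2,3,4,8,11}  ✓accept
'a' @ 5: {5,6}
'b' @ 6: {1,2,3,4,7,8}  ✓accept
'c' @ 7: {5,6,9,10}
'b' @ 8: {1,2,3,4,7,8}  ✓accept
'a' @ 9: {5,6}
'b' @ 10: {1,2,3,4,7,8}  ✓accept
'c' @ 11: {5,6,9,10}
'd' @ 12: {1,2,3,4,8,11}  ✓accept
end set {1,2,3,4,8,11} — state 1 in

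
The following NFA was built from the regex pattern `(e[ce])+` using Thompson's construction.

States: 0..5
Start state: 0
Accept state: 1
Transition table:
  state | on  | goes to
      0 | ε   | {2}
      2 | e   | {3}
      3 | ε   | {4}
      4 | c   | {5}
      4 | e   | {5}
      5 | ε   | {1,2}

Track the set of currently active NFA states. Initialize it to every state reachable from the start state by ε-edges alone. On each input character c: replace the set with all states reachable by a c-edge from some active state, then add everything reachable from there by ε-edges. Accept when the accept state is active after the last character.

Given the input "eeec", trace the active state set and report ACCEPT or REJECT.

start: ε-closure({0}) = {0,2}
'e' @ 1: {3,4}
'e' @ 2: {1,2,5}  (accept∈set)
'e' @ 3: {3,4}
'c' @ 4: {1,2,5}  (accept∈set)
after full input: {1,2,5}  (accept=1 in)

Answer: ACCEPT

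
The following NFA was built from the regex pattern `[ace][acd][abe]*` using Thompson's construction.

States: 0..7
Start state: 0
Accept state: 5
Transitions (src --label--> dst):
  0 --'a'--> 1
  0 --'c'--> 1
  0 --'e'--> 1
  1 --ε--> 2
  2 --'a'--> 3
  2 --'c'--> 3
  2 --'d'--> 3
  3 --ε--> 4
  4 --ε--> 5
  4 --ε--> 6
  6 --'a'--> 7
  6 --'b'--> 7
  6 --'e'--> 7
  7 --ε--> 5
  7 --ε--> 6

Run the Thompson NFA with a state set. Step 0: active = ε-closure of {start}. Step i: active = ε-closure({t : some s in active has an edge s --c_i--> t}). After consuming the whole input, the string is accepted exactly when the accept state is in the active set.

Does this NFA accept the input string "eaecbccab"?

start: ε-closure({0}) = {0}
'e' @ 1: {1,2}
'a' @ 2: {3,4,5,6}  (accept∈set)
'e' @ 3: {5,6,7}  (accept∈set)
'c' @ 4: {}  — no active states
rest 'bccab' ignored (set empty)
final: {}; accept 5 not in set

Answer: REJECT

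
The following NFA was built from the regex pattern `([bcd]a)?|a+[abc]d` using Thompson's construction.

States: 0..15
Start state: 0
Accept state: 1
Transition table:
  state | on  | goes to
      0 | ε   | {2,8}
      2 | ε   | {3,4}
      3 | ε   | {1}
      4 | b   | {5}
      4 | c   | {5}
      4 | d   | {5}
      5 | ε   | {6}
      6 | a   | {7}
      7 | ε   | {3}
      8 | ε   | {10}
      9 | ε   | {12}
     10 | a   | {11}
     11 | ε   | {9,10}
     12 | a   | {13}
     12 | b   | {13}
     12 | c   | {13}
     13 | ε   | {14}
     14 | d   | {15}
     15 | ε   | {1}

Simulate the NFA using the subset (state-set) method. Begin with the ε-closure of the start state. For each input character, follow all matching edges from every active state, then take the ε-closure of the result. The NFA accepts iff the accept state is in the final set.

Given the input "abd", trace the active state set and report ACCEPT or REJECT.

initial (ε-close {0}): {0,1,2,3,4,8,10}
'a' @ 1: {9,10,11,12}
'b' @ 2: {13,14}
'd' @ 3: {1,15}  (accept∈set)
final: {1,15}; accept 1 in set

Answer: ACCEPT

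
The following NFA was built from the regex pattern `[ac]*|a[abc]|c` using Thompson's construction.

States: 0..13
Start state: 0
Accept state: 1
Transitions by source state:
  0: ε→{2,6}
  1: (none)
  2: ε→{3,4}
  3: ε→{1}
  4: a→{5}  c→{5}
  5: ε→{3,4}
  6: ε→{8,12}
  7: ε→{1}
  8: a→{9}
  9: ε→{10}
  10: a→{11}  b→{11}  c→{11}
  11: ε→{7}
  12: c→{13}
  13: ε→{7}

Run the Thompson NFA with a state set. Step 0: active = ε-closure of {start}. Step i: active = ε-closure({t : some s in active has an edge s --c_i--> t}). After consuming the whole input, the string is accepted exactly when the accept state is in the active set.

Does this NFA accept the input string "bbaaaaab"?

initial (ε-close {0}): {0,1,2,3,4,6,8,12}
'b' @ 1: {}  — no active states
rest 'baaaaab' ignored (set empty)
after full input: {}  (accept=1 not in)

Answer: REJECT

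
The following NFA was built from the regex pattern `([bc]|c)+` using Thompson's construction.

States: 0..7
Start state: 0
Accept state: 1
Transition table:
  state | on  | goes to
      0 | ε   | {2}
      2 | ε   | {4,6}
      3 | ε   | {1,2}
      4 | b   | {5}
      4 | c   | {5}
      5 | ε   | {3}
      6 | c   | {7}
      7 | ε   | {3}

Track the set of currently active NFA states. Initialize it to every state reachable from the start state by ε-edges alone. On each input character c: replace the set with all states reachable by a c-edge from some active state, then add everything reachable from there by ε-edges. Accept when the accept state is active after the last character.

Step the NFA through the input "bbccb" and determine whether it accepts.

initial (ε-close {0}): {0,2,4,6}
'b' @ 1: {1,2,3,4,5,6}  [accepting]
'b' @ 2: {1,2,3,4,5,6}  [accepting]
'c' @ 3: {1,2,3,4,5,6,7}  [accepting]
'c' @ 4: {1,2,3,4,5,6,7}  [accepting]
'b' @ 5: {1,2,3,4,5,6}  [accepting]
final: {1,2,3,4,5,6}; accept 1 in set

Answer: ACCEPT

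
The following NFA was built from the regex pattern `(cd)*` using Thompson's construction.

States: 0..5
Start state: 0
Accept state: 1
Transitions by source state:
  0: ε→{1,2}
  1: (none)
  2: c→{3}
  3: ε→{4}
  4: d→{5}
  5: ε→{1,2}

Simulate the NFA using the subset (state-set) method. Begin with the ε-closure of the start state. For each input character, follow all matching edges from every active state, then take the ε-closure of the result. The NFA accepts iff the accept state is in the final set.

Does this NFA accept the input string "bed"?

S₀ = ε-closure({0}) = {0,1,2}
'b' @ 1: {}  — state set empty
rest 'ed' ignored (set empty)
end set {} — state 1 not in

Answer: REJECT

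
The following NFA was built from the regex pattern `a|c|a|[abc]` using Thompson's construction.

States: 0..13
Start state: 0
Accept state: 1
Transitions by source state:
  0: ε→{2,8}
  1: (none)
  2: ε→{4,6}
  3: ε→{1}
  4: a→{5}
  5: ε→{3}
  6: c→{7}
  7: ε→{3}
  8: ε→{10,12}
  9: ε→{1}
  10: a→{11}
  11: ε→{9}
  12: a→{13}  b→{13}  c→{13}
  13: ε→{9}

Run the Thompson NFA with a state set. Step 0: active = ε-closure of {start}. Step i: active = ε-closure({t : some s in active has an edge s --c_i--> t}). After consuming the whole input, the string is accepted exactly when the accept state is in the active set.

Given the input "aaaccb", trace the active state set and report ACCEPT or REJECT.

Answer: REJECT

Derivation:
initial (ε-close {0}): {0,2,4,6,8,10,12}
'a' @ 1: {1,3,5,9,11,13}  ✓accept
'a' @ 2: {}  — no active states
rest 'accb' ignored (set empty)
after full input: {}  (accept=1 not in)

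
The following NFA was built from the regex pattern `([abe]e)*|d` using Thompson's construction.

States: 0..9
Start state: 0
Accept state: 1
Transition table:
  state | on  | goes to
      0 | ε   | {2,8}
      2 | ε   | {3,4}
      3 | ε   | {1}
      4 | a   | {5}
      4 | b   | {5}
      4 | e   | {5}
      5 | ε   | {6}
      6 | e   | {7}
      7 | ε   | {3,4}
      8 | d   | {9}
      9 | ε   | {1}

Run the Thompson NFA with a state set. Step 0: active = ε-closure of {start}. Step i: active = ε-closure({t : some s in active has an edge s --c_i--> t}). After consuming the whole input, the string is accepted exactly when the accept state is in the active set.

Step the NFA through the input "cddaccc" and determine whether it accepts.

Answer: REJECT

Steps:
start: ε-closure({0}) = {0,1,2,3,4,8}
'c' @ 1: {}  — no active states
rest 'ddaccc' ignored (set empty)
final: {}; accept 1 not in set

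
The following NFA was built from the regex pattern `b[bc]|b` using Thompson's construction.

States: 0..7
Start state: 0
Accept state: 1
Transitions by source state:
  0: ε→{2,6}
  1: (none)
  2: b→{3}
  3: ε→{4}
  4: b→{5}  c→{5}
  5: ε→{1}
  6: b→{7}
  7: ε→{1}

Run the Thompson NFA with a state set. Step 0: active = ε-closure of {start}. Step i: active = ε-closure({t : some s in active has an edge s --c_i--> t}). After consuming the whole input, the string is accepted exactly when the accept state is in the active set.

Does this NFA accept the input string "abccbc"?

start: ε-closure({0}) = {0,2,6}
'a' @ 1: {}  — no active states
rest 'bccbc' ignored (set empty)
end set {} — state 1 not in

Answer: REJECT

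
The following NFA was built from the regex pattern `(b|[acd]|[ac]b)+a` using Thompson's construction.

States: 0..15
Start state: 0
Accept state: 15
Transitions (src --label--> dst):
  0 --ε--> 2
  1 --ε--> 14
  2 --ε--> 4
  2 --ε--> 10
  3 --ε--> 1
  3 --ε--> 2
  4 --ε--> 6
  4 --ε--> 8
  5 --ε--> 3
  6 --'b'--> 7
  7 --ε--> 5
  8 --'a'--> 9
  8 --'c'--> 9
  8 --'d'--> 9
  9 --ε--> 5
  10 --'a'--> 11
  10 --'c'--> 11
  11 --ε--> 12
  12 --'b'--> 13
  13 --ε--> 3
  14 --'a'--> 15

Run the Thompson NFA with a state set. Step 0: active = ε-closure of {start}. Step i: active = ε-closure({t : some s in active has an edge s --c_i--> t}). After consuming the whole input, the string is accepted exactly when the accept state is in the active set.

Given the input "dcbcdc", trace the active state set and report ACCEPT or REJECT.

Answer: REJECT

Trace:
initial (ε-close {0}): {0,2,4,6,8,10}
'd' @ 1: {1,2,3,4,5,6,8,9,10,14}
'c' @ 2: {1,2,3,4,5,6,8,9,10,11,12,14}
'b' @ 3: {1,2,3,4,5,6,7,8,10,13,14}
'c' @ 4: {1,2,3,4,5,6,8,9,10,11,12,14}
'd' @ 5: {1,2,3,4,5,6,8,9,10,14}
'c' @ 6: {1,2,3,4,5,6,8,9,10,11,12,14}
end set {1,2,3,4,5,6,8,9,10,11,12,14} — state 15 not in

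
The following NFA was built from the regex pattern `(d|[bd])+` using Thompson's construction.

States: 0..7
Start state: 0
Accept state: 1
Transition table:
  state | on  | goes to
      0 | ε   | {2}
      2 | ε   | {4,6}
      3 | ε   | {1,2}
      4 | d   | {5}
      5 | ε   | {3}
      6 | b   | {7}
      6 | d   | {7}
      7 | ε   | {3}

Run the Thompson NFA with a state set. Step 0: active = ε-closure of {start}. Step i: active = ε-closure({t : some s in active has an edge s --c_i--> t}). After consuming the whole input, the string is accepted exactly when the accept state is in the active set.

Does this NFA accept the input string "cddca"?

Answer: REJECT

Trace:
start: ε-closure({0}) = {0,2,4,6}
'c' @ 1: {}  — state set empty
rest 'ddca' ignored (set empty)
final: {}; accept 1 not in set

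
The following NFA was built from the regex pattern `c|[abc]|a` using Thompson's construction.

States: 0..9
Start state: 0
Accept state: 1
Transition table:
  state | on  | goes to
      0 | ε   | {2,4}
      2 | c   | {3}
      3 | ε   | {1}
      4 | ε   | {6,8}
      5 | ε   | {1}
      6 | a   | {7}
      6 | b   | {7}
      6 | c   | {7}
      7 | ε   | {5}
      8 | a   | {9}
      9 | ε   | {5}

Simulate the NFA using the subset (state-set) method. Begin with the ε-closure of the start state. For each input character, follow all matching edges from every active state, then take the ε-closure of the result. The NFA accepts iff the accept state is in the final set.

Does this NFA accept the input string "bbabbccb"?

S₀ = ε-closure({0}) = {0,2,4,6,8}
'b' @ 1: {1,5,7}  ✓accept
'b' @ 2: {}  — dead — no transitions
rest 'abbccb' ignored (set empty)
end set {} — state 1 not in

Answer: REJECT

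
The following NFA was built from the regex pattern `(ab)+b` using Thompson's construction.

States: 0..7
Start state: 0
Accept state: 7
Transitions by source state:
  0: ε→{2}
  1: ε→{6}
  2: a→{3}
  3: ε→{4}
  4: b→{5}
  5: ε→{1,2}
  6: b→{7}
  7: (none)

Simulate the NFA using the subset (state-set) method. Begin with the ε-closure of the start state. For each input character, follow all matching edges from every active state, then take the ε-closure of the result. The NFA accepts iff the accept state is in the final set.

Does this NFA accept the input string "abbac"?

start: ε-closure({0}) = {0,2}
'a' @ 1: {3,4}
'b' @ 2: {1,2,5,6}
'b' @ 3: {7}  [accepting]
'a' @ 4: {}  — no active states
rest 'c' ignored (set empty)
after full input: {}  (accept=7 not in)

Answer: REJECT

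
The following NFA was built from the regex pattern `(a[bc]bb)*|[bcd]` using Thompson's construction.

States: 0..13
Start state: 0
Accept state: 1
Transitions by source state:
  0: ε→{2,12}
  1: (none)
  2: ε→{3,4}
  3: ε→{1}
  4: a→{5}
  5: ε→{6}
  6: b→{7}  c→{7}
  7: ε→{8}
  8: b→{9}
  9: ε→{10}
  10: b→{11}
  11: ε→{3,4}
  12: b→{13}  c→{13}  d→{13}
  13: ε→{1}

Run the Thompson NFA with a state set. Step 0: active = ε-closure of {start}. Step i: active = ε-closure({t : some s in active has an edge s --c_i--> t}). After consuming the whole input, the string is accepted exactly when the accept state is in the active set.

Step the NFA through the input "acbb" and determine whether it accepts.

Answer: ACCEPT

Trace:
start: ε-closure({0}) = {0,1,2,3,4,12}
'a' @ 1: {5,6}
'c' @ 2: {7,8}
'b' @ 3: {9,10}
'b' @ 4: {1,3,4,11}  ✓accept
end set {1,3,4,11} — state 1 in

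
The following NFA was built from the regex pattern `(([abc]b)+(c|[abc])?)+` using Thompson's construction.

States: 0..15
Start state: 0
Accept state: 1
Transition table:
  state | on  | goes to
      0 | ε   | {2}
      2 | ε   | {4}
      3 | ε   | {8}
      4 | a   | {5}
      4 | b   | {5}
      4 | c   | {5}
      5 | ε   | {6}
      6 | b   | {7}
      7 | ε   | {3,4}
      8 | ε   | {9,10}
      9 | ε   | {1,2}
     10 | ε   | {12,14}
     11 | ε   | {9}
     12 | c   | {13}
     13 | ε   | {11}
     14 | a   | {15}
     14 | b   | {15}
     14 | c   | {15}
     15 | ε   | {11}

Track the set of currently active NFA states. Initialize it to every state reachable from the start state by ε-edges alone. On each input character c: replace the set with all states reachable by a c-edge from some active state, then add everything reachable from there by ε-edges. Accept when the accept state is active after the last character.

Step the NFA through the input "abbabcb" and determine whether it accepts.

initial (ε-close {0}): {0,2,4}
'a' @ 1: {5,6}
'b' @ 2: {1,2,3,4,7,8,9,10,12,14}  (accept∈set)
'b' @ 3: {1,2,4,5,6,9,11,15}  (accept∈set)
'a' @ 4: {5,6}
'b' @ 5: {1,2,3,4,7,8,9,10,12,14}  (accept∈set)
'c' @ 6: {1,2,4,5,6,9,11,13,15}  (accept∈set)
'b' @ 7: {1,2,3,4,5,6,7,8,9,10,12,14}  (accept∈set)
final: {1,2,3,4,5,6,7,8,9,10,12,14}; accept 1 in set

Answer: ACCEPT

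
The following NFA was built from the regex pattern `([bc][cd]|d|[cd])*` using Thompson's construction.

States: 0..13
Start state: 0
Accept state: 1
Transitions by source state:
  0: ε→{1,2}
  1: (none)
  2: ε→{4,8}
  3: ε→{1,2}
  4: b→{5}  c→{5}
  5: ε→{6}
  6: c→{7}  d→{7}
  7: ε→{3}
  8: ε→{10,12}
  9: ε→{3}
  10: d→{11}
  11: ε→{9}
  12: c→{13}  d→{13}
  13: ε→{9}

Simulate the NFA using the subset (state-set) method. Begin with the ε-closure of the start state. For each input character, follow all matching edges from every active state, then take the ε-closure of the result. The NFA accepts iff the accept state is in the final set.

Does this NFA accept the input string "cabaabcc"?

S₀ = ε-closure({0}) = {0,1,2,4,8,10,12}
'c' @ 1: {1,2,3,4,5,6,8,9,10,12,13}  ✓accept
'a' @ 2: {}  — no active states
rest 'baabcc' ignored (set empty)
end set {} — state 1 not in

Answer: REJECT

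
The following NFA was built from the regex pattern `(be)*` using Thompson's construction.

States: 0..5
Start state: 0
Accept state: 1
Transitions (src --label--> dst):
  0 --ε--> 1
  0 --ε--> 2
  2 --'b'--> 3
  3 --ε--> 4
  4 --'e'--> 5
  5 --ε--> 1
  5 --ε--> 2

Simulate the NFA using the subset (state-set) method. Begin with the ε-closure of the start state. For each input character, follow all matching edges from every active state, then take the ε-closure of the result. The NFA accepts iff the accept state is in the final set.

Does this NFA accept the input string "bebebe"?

initial (ε-close {0}): {0,1,2}
'b' @ 1: {3,4}
'e' @ 2: {1,2,5}  (accept∈set)
'b' @ 3: {3,4}
'e' @ 4: {1,2,5}  (accept∈set)
'b' @ 5: {3,4}
'e' @ 6: {1,2,5}  (accept∈set)
end set {1,2,5} — state 1 in

Answer: ACCEPT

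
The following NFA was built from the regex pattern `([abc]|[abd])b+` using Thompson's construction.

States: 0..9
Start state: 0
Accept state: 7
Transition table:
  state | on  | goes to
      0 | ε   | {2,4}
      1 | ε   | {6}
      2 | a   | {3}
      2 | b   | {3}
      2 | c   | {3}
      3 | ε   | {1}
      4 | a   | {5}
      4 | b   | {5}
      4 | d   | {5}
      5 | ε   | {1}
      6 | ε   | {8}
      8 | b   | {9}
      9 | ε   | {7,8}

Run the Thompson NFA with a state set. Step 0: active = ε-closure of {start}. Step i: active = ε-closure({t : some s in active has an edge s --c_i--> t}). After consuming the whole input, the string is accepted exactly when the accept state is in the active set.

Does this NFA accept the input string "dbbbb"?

Answer: ACCEPT

Steps:
initial (ε-close {0}): {0,2,4}
'd' @ 1: {1,5,6,8}
'b' @ 2: {7,8,9}  [accepting]
'b' @ 3: {7,8,9}  [accepting]
'b' @ 4: {7,8,9}  [accepting]
'b' @ 5: {7,8,9}  [accepting]
after full input: {7,8,9}  (accept=7 in)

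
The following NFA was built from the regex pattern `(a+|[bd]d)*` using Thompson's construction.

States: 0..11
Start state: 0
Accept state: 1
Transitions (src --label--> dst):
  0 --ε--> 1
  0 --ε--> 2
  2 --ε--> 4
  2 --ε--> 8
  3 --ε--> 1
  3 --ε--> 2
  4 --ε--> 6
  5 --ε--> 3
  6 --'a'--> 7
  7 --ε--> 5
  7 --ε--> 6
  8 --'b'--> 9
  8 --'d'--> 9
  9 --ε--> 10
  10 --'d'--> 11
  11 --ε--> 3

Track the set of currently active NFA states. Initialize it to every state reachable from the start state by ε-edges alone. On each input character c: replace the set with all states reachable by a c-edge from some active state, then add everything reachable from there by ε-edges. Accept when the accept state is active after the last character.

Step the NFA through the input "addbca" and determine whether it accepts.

Answer: REJECT

Trace:
S₀ = ε-closure({0}) = {0,1,2,4,6,8}
'a' @ 1: {1,2,3,4,5,6,7,8}  [accepting]
'd' @ 2: {9,10}
'd' @ 3: {1,2,3,4,6,8,11}  [accepting]
'b' @ 4: {9,10}
'c' @ 5: {}  — dead — no transitions
rest 'a' ignored (set empty)
final: {}; accept 1 not in set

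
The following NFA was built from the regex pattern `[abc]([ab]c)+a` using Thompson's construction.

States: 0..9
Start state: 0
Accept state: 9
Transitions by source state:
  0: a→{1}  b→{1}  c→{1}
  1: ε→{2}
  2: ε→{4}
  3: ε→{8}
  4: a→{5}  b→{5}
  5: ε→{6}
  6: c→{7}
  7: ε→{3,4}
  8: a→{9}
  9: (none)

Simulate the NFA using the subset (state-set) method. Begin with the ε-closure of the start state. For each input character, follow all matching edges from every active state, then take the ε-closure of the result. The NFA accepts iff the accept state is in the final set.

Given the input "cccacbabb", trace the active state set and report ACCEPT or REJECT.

Answer: REJECT

Derivation:
start: ε-closure({0}) = {0}
'c' @ 1: {1,2,4}
'c' @ 2: {}  — no active states
rest 'cacbabb' ignored (set empty)
final: {}; accept 9 not in set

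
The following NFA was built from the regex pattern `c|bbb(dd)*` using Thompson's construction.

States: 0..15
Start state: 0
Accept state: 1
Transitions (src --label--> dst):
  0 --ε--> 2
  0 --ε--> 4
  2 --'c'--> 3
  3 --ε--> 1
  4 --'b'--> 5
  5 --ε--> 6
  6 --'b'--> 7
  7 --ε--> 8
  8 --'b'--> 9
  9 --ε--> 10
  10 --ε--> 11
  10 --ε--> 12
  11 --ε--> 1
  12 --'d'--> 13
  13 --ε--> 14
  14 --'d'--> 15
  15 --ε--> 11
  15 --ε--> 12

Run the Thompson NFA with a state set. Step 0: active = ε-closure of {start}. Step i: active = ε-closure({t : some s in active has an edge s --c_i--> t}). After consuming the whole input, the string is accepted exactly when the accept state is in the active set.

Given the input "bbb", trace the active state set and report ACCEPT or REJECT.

Answer: ACCEPT

Trace:
start: ε-closure({0}) = {0,2,4}
'b' @ 1: {5,6}
'b' @ 2: {7,8}
'b' @ 3: {1,9,10,11,12}  [accepting]
after full input: {1,9,10,11,12}  (accept=1 in)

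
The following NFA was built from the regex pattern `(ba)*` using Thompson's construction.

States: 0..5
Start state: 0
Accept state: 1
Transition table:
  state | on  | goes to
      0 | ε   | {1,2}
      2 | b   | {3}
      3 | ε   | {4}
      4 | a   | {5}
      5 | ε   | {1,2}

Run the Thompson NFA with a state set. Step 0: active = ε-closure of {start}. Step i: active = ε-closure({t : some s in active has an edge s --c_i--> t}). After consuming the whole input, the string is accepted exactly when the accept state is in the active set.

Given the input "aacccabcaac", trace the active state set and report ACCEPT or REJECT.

S₀ = ε-closure({0}) = {0,1,2}
'a' @ 1: {}  — state set empty
rest 'acccabcaac' ignored (set empty)
final: {}; accept 1 not in set

Answer: REJECT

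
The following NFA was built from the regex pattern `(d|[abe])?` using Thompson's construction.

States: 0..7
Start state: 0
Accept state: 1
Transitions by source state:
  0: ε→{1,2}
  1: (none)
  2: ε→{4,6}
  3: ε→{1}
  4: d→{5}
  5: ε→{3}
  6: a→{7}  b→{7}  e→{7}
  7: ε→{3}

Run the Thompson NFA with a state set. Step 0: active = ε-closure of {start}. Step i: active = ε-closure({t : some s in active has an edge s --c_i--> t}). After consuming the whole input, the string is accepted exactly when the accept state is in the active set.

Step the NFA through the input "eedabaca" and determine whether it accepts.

Answer: REJECT

Derivation:
initial (ε-close {0}): {0,1,2,4,6}
'e' @ 1: {1,3,7}  [accepting]
'e' @ 2: {}  — state set empty
rest 'dabaca' ignored (set empty)
after full input: {}  (accept=1 not in)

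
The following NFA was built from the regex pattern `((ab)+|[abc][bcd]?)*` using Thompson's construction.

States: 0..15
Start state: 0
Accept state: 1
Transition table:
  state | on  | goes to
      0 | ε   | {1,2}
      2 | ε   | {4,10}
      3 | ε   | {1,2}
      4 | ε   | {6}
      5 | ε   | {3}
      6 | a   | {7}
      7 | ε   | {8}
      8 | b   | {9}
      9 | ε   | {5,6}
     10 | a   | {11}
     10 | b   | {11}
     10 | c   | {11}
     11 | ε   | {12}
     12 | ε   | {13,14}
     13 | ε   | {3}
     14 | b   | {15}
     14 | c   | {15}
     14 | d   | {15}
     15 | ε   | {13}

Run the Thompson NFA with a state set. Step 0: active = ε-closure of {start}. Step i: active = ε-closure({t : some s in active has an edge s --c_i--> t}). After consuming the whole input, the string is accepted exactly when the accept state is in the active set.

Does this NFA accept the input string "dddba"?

Answer: REJECT

Derivation:
S₀ = ε-closure({0}) = {0,1,2,4,6,10}
'd' @ 1: {}  — dead — no transitions
rest 'ddba' ignored (set empty)
end set {} — state 1 not in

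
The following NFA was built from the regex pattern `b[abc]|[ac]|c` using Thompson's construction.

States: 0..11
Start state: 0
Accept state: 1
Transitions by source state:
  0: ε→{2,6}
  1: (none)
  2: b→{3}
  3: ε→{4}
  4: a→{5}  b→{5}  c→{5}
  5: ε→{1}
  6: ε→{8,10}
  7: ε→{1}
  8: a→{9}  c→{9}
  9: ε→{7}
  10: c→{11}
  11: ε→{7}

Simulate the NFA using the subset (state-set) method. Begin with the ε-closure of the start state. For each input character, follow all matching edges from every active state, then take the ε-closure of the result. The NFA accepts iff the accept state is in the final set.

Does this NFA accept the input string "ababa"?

Answer: REJECT

Derivation:
start: ε-closure({0}) = {0,2,6,8,10}
'a' @ 1: {1,7,9}  (accept∈set)
'b' @ 2: {}  — dead — no transitions
rest 'aba' ignored (set empty)
after full input: {}  (accept=1 not in)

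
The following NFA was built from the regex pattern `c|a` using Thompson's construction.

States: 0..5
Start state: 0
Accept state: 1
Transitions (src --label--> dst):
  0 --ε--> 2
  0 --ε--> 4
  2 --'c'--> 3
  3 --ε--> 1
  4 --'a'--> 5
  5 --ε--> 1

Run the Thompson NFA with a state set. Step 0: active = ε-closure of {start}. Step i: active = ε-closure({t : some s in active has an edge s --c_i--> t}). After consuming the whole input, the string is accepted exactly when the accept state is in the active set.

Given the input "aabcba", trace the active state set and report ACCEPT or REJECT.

S₀ = ε-closure({0}) = {0,2,4}
'a' @ 1: {1,5}  (accept∈set)
'a' @ 2: {}  — no active states
rest 'bcba' ignored (set empty)
after full input: {}  (accept=1 not in)

Answer: REJECT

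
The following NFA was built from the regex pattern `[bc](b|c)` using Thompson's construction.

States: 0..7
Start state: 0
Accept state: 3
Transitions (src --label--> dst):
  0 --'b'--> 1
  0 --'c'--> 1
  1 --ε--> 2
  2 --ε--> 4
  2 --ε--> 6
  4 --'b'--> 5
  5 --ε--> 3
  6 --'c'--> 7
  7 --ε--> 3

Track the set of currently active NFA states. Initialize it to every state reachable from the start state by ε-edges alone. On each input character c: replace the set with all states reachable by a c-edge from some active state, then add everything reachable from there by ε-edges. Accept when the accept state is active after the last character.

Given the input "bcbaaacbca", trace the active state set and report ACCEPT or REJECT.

initial (ε-close {0}): {0}
'b' @ 1: {1,2,4,6}
'c' @ 2: {3,7}  [accepting]
'b' @ 3: {}  — state set empty
rest 'aaacbca' ignored (set empty)
final: {}; accept 3 not in set

Answer: REJECT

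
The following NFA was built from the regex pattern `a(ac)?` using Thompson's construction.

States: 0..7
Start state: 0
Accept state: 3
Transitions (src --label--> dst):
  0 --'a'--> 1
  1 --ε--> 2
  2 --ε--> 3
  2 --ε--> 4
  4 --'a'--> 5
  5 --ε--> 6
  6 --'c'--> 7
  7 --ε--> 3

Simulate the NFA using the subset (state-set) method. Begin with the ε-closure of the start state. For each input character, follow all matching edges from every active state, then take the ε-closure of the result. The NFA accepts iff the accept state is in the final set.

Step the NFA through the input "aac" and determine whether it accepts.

Answer: ACCEPT

Steps:
initial (ε-close {0}): {0}
'a' @ 1: {1,2,3,4}  [accepting]
'a' @ 2: {5,6}
'c' @ 3: {3,7}  [accepting]
after full input: {3,7}  (accept=3 in)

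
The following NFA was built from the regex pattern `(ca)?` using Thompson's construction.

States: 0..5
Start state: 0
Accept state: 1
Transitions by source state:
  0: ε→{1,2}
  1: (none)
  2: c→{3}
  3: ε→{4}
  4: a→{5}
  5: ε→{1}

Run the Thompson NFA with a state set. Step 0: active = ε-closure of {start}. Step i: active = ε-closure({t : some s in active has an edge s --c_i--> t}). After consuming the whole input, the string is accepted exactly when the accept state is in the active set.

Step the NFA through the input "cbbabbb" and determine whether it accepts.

S₀ = ε-closure({0}) = {0,1,2}
'c' @ 1: {3,4}
'b' @ 2: {}  — state set empty
rest 'babbb' ignored (set empty)
after full input: {}  (accept=1 not in)

Answer: REJECT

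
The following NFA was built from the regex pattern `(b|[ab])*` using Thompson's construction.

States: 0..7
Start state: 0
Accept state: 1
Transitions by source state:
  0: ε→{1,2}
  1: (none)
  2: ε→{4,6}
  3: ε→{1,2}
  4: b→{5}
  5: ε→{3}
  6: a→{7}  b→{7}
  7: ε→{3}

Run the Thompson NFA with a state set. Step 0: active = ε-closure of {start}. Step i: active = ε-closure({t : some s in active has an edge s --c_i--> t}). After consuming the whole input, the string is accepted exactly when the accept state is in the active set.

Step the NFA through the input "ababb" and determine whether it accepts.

Answer: ACCEPT

Trace:
S₀ = ε-closure({0}) = {0,1,2,4,6}
'a' @ 1: {1,2,3,4,6,7}  (accept∈set)
'b' @ 2: {1,2,3,4,5,6,7}  (accept∈set)
'a' @ 3: {1,2,3,4,6,7}  (accept∈set)
'b' @ 4: {1,2,3,4,5,6,7}  (accept∈set)
'b' @ 5: {1,2,3,4,5,6,7}  (accept∈set)
final: {1,2,3,4,5,6,7}; accept 1 in set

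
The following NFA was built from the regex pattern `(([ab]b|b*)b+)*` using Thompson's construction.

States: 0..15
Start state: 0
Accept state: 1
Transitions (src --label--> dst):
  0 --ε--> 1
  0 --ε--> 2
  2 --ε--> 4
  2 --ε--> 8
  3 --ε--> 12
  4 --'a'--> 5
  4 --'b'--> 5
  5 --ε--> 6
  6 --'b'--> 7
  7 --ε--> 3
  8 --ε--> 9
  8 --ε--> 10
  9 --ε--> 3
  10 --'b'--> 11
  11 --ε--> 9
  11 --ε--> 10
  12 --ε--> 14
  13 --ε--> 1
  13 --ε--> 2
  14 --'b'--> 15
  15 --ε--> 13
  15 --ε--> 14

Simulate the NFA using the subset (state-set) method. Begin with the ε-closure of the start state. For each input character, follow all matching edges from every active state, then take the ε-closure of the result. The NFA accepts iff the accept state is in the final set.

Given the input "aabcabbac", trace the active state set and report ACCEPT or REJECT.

start: ε-closure({0}) = {0,1,2,3,4,8,9,10,12,14}
'a' @ 1: {5,6}
'a' @ 2: {}  — state set empty
rest 'bcabbac' ignored (set empty)
final: {}; accept 1 not in set

Answer: REJECT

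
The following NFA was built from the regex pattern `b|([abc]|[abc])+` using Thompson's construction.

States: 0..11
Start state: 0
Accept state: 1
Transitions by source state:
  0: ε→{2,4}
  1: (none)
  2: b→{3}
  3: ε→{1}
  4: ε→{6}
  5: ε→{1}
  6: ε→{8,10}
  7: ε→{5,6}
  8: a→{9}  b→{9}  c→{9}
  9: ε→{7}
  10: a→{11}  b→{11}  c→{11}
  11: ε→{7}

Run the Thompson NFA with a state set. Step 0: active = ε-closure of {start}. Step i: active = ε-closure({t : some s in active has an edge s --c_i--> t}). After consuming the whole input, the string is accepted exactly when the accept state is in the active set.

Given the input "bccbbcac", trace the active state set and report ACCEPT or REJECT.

S₀ = ε-closure({0}) = {0,2,4,6,8,10}
'b' @ 1: {1,3,5,6,7,8,9,10,11}  ✓accept
'c' @ 2: {1,5,6,7,8,9,10,11}  ✓accept
'c' @ 3: {1,5,6,7,8,9,10,11}  ✓accept
'b' @ 4: {1,5,6,7,8,9,10,11}  ✓accept
'b' @ 5: {1,5,6,7,8,9,10,11}  ✓accept
'c' @ 6: {1,5,6,7,8,9,10,11}  ✓accept
'a' @ 7: {1,5,6,7,8,9,10,11}  ✓accept
'c' @ 8: {1,5,6,7,8,9,10,11}  ✓accept
after full input: {1,5,6,7,8,9,10,11}  (accept=1 in)

Answer: ACCEPT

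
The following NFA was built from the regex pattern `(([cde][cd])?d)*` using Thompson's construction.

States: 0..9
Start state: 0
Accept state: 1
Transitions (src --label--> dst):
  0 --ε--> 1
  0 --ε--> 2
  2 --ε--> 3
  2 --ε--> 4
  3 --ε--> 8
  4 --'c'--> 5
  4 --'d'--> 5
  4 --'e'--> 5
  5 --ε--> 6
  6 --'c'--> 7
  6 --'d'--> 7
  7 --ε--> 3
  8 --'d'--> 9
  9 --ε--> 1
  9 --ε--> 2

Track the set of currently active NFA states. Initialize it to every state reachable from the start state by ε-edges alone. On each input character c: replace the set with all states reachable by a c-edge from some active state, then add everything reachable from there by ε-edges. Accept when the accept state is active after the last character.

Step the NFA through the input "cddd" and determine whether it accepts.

start: ε-closure({0}) = {0,1,2,3,4,8}
'c' @ 1: {5,6}
'd' @ 2: {3,7,8}
'd' @ 3: {1,2,3,4,8,9}  (accept∈set)
'd' @ 4: {1,2,3,4,5,6,8,9}  (accept∈set)
end set {1,2,3,4,5,6,8,9} — state 1 in

Answer: ACCEPT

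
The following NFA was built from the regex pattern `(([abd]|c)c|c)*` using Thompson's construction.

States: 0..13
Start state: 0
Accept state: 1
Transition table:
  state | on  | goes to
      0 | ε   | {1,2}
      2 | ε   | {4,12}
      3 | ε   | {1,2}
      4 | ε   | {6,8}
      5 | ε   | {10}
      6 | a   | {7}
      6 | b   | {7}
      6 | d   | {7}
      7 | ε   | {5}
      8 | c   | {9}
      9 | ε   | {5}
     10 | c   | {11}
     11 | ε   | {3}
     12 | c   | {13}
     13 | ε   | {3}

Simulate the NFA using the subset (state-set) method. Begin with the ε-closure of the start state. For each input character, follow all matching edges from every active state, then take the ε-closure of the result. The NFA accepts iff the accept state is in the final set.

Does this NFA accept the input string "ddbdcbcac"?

Answer: REJECT

Trace:
S₀ = ε-closure({0}) = {0,1,2,4,6,8,12}
'd' @ 1: {5,7,10}
'd' @ 2: {}  — state set empty
rest 'bdcbcac' ignored (set empty)
final: {}; accept 1 not in set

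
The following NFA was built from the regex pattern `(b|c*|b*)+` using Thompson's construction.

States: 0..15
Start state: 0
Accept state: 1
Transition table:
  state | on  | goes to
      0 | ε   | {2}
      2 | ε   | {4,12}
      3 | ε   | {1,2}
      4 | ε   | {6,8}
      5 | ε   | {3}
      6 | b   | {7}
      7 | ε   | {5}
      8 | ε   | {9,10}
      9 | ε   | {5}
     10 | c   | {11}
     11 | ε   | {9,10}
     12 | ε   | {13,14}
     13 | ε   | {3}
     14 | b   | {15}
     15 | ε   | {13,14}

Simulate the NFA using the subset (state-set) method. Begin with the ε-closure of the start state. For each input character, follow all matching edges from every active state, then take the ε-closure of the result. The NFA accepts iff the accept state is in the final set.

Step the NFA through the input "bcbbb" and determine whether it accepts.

Answer: ACCEPT

Derivation:
S₀ = ε-closure({0}) = {0,1,2,3,4,5,6,8,9,10,12,13,14}
'b' @ 1: {1,2,3,4,5,6,7,8,9,10,12,13,14,15}  (accept∈set)
'c' @ 2: {1,2,3,4,5,6,8,9,10,11,12,13,14}  (accept∈set)
'b' @ 3: {1,2,3,4,5,6,7,8,9,10,12,13,14,15}  (accept∈set)
'b' @ 4: {1,2,3,4,5,6,7,8,9,10,12,13,14,15}  (accept∈set)
'b' @ 5: {1,2,3,4,5,6,7,8,9,10,12,13,14,15}  (accept∈set)
end set {1,2,3,4,5,6,7,8,9,10,12,13,14,15} — state 1 in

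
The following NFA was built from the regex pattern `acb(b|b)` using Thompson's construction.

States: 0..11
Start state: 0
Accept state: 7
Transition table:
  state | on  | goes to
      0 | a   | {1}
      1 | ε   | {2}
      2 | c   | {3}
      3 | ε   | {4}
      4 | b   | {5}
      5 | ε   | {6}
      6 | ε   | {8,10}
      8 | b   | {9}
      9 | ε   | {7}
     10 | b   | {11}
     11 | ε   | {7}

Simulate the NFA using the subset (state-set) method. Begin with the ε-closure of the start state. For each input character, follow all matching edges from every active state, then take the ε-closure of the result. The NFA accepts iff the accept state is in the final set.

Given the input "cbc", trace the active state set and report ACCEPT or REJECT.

initial (ε-close {0}): {0}
'c' @ 1: {}  — dead — no transitions
rest 'bc' ignored (set empty)
after full input: {}  (accept=7 not in)

Answer: REJECT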